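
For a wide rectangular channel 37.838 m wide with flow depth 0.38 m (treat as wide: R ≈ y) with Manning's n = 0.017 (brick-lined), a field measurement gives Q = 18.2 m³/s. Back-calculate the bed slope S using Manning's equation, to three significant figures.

0.00168

A = b·y = 37.838 × 0.38 = 14.38 m²
Wide channel: R ≈ y = 0.38 m
S = (Q·n / (1·A·R^(2/3)))² = (18.2×0.017 / (1×14.38×0.5246))² = 0.001682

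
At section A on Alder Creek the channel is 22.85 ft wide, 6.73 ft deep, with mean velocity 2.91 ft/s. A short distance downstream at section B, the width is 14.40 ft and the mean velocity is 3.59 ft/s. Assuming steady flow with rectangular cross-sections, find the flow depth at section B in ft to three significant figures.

Q = A₁V₁ = (22.85×6.73) × 2.91 = 447.5 ft³/s
d₂ = Q/(b₂ V₂) = 447.5/(14.40×3.59) = 8.656 ft

8.66 ft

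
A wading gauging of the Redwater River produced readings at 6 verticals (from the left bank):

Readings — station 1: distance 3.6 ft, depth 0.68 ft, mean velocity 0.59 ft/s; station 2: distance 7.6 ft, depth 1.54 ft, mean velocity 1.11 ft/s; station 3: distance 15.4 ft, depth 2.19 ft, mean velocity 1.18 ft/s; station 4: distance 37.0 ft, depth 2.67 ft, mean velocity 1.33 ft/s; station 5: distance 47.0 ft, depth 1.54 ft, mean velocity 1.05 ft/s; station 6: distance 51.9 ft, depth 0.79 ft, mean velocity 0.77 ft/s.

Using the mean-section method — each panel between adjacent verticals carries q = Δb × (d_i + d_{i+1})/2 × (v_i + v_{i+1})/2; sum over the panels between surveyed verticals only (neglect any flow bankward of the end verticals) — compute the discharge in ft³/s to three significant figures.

Panel 1-2: Δb = 4 ft, d̄ = (0.68+1.54)/2 = 1.11, v̄ = (0.59+1.11)/2 = 0.85 → q = 4×1.11×0.85 = 3.774 ft³/s
Panel 2-3: Δb = 7.8 ft, d̄ = (1.54+2.19)/2 = 1.865, v̄ = (1.11+1.18)/2 = 1.145 → q = 7.8×1.865×1.145 = 16.66 ft³/s
Panel 3-4: Δb = 21.6 ft, d̄ = (2.19+2.67)/2 = 2.43, v̄ = (1.18+1.33)/2 = 1.255 → q = 21.6×2.43×1.255 = 65.87 ft³/s
Panel 4-5: Δb = 10 ft, d̄ = (2.67+1.54)/2 = 2.105, v̄ = (1.33+1.05)/2 = 1.19 → q = 10×2.105×1.19 = 25.05 ft³/s
Panel 5-6: Δb = 4.9 ft, d̄ = (1.54+0.79)/2 = 1.165, v̄ = (1.05+0.77)/2 = 0.91 → q = 4.9×1.165×0.91 = 5.195 ft³/s
Q = Σ q = 116.5 ft³/s

117 ft³/s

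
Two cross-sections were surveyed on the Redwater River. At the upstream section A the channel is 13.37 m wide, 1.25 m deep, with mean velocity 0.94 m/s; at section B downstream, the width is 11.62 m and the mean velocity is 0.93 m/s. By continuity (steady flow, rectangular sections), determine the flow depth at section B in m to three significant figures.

1.45 m

Q = A₁V₁ = (13.37×1.25) × 0.94 = 15.71 m³/s
d₂ = Q/(b₂ V₂) = 15.71/(11.62×0.93) = 1.454 m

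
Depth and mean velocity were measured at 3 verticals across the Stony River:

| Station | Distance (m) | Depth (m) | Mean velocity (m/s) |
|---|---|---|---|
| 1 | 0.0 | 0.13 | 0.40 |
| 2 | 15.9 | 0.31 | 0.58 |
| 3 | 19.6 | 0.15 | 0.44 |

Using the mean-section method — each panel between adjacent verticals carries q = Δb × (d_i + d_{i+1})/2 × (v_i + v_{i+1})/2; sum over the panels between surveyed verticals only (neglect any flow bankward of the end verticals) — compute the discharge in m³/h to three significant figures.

Panel 1-2: Δb = 15.9 m, d̄ = (0.13+0.31)/2 = 0.22, v̄ = (0.40+0.58)/2 = 0.49 → q = 15.9×0.22×0.49 = 1.714 m³/s
Panel 2-3: Δb = 3.7 m, d̄ = (0.31+0.15)/2 = 0.23, v̄ = (0.58+0.44)/2 = 0.51 → q = 3.7×0.23×0.51 = 0.4340 m³/s
Q = Σ q = 2.148 m³/s
= 2.148 × 3600 = 7733 m³/h

7730 m³/h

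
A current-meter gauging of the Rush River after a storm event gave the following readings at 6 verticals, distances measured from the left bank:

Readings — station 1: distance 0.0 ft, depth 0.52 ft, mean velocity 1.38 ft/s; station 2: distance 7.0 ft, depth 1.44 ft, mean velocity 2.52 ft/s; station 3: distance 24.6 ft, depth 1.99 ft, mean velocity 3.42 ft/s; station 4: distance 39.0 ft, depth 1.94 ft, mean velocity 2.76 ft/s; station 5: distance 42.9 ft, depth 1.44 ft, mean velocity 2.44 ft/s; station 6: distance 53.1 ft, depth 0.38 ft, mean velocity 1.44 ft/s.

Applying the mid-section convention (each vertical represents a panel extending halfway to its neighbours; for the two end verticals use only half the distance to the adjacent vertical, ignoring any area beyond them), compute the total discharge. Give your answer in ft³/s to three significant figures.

233 ft³/s

w_1 = (7.0 − 0.0)/2 = 3.5 ft; q_1 = 1.38 × 0.52 × 3.5 = 2.512 ft³/s
w_2 = (24.6 − 0.0)/2 = 12.3 ft; q_2 = 2.52 × 1.44 × 12.3 = 44.63 ft³/s
w_3 = (39.0 − 7.0)/2 = 16 ft; q_3 = 3.42 × 1.99 × 16 = 108.9 ft³/s
w_4 = (42.9 − 24.6)/2 = 9.15 ft; q_4 = 2.76 × 1.94 × 9.15 = 48.99 ft³/s
w_5 = (53.1 − 39.0)/2 = 7.05 ft; q_5 = 2.44 × 1.44 × 7.05 = 24.77 ft³/s
w_6 = (53.1 − 42.9)/2 = 5.1 ft; q_6 = 1.44 × 0.38 × 5.1 = 2.791 ft³/s
Q = Σ qᵢ = 232.6 ft³/s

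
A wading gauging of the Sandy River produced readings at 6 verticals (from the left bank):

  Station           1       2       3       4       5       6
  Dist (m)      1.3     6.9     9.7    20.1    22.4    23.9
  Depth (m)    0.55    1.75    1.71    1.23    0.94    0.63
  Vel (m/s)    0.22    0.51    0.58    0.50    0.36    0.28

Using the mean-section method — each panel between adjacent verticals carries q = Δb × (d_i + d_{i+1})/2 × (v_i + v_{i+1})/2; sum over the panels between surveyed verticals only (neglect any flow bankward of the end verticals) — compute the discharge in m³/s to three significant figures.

14.7 m³/s

Panel 1-2: Δb = 5.6 m, d̄ = (0.55+1.75)/2 = 1.15, v̄ = (0.22+0.51)/2 = 0.365 → q = 5.6×1.15×0.365 = 2.351 m³/s
Panel 2-3: Δb = 2.8 m, d̄ = (1.75+1.71)/2 = 1.73, v̄ = (0.51+0.58)/2 = 0.545 → q = 2.8×1.73×0.545 = 2.640 m³/s
Panel 3-4: Δb = 10.4 m, d̄ = (1.71+1.23)/2 = 1.47, v̄ = (0.58+0.50)/2 = 0.54 → q = 10.4×1.47×0.54 = 8.256 m³/s
Panel 4-5: Δb = 2.3 m, d̄ = (1.23+0.94)/2 = 1.085, v̄ = (0.50+0.36)/2 = 0.43 → q = 2.3×1.085×0.43 = 1.073 m³/s
Panel 5-6: Δb = 1.5 m, d̄ = (0.94+0.63)/2 = 0.785, v̄ = (0.36+0.28)/2 = 0.32 → q = 1.5×0.785×0.32 = 0.3768 m³/s
Q = Σ q = 14.70 m³/s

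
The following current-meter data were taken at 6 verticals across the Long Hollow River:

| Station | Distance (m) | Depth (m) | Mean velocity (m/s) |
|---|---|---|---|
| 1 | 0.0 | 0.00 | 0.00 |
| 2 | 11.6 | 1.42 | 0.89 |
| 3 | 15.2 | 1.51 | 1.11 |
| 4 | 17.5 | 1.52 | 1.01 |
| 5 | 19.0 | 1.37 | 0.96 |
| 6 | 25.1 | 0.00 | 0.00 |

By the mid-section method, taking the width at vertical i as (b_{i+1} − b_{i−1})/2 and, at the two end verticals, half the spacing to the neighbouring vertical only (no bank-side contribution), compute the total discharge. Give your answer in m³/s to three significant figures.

w_2 = (15.2 − 0.0)/2 = 7.6 m; q_2 = 0.89 × 1.42 × 7.6 = 9.605 m³/s
w_3 = (17.5 − 11.6)/2 = 2.95 m; q_3 = 1.11 × 1.51 × 2.95 = 4.944 m³/s
w_4 = (19.0 − 15.2)/2 = 1.9 m; q_4 = 1.01 × 1.52 × 1.9 = 2.917 m³/s
w_5 = (25.1 − 17.5)/2 = 3.8 m; q_5 = 0.96 × 1.37 × 3.8 = 4.998 m³/s
Stations 1, 6 contribute zero (depth or velocity is 0).
Q = Σ qᵢ = 22.46 m³/s

22.5 m³/s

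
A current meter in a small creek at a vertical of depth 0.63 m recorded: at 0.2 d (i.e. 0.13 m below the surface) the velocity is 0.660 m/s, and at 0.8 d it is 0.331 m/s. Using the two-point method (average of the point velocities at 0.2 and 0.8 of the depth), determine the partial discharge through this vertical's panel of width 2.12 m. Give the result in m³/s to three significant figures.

0.662 m³/s

v̄ = (0.660 + 0.331) / 2 = 0.4955 m/s
q = v̄ × d × w = 0.4955 × 0.63 × 2.12 = 0.6618 m³/s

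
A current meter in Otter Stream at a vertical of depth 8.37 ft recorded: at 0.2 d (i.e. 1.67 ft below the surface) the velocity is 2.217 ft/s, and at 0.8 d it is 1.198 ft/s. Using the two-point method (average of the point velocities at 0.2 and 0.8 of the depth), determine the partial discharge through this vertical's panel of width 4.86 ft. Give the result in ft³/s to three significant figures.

69.5 ft³/s

v̄ = (2.217 + 1.198) / 2 = 1.708 ft/s
q = v̄ × d × w = 1.708 × 8.37 × 4.86 = 69.46 ft³/s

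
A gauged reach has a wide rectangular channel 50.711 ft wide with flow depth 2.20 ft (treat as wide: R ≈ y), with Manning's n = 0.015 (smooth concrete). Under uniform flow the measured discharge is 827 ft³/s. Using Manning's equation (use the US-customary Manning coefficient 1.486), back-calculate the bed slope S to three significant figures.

0.00196

A = b·y = 50.711 × 2.20 = 111.6 ft²
Wide channel: R ≈ y = 2.20 ft
S = (Q·n / (1.486·A·R^(2/3)))² = (827×0.015 / (1.486×111.6×1.692))² = 0.001957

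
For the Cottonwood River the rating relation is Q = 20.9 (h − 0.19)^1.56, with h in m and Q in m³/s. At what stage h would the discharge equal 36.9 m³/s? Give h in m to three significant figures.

1.63 m

h − h₀ = (Q/C)^(1/b) = (36.9/20.9)^(1/1.56) = 1.440 m
h = 0.19 + 1.440 = 1.630 m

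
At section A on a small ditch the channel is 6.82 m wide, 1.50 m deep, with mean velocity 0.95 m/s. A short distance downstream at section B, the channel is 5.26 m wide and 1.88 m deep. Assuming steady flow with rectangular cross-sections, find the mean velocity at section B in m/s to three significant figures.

0.983 m/s

Q = A₁V₁ = (6.82×1.50) × 0.95 = 9.719 m³/s
A₂ = 5.26 × 1.88 = 9.889 m²
V₂ = Q/A₂ = 9.719/9.889 = 0.9828 m/s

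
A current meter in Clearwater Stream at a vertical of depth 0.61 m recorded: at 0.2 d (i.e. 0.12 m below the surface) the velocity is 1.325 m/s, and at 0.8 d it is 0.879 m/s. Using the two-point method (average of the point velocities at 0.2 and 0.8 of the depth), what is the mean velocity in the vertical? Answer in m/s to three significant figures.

1.10 m/s

v̄ = (1.325 + 0.879) / 2 = 1.102 m/s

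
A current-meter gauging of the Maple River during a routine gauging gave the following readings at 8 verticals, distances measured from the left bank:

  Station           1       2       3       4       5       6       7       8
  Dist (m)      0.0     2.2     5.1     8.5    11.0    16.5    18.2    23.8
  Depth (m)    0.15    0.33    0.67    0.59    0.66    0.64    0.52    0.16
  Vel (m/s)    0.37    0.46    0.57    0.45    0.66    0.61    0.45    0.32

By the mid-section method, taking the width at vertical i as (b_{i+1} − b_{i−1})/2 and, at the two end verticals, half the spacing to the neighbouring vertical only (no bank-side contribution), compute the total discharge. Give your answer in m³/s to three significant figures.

6.58 m³/s

w_1 = (2.2 − 0.0)/2 = 1.1 m; q_1 = 0.37 × 0.15 × 1.1 = 0.06105 m³/s
w_2 = (5.1 − 0.0)/2 = 2.55 m; q_2 = 0.46 × 0.33 × 2.55 = 0.3871 m³/s
w_3 = (8.5 − 2.2)/2 = 3.15 m; q_3 = 0.57 × 0.67 × 3.15 = 1.203 m³/s
w_4 = (11.0 − 5.1)/2 = 2.95 m; q_4 = 0.45 × 0.59 × 2.95 = 0.7832 m³/s
w_5 = (16.5 − 8.5)/2 = 4 m; q_5 = 0.66 × 0.66 × 4 = 1.742 m³/s
w_6 = (18.2 − 11.0)/2 = 3.6 m; q_6 = 0.61 × 0.64 × 3.6 = 1.405 m³/s
w_7 = (23.8 − 16.5)/2 = 3.65 m; q_7 = 0.45 × 0.52 × 3.65 = 0.8541 m³/s
w_8 = (23.8 − 18.2)/2 = 2.8 m; q_8 = 0.32 × 0.16 × 2.8 = 0.1434 m³/s
Q = Σ qᵢ = 6.580 m³/s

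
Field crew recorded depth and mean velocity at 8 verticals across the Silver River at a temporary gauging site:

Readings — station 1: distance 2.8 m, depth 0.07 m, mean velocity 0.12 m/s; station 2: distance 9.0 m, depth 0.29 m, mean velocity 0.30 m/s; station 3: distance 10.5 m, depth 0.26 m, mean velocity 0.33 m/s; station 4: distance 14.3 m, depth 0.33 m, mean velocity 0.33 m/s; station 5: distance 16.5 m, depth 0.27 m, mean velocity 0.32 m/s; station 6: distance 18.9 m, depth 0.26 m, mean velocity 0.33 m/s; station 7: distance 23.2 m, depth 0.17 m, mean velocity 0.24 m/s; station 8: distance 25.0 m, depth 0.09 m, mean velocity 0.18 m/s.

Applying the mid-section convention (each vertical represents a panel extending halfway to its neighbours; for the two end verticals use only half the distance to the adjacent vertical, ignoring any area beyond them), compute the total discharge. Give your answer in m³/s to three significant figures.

w_1 = (9.0 − 2.8)/2 = 3.1 m; q_1 = 0.12 × 0.07 × 3.1 = 0.02604 m³/s
w_2 = (10.5 − 2.8)/2 = 3.85 m; q_2 = 0.30 × 0.29 × 3.85 = 0.3350 m³/s
w_3 = (14.3 − 9.0)/2 = 2.65 m; q_3 = 0.33 × 0.26 × 2.65 = 0.2274 m³/s
w_4 = (16.5 − 10.5)/2 = 3 m; q_4 = 0.33 × 0.33 × 3 = 0.3267 m³/s
w_5 = (18.9 − 14.3)/2 = 2.3 m; q_5 = 0.32 × 0.27 × 2.3 = 0.1987 m³/s
w_6 = (23.2 − 16.5)/2 = 3.35 m; q_6 = 0.33 × 0.26 × 3.35 = 0.2874 m³/s
w_7 = (25.0 − 18.9)/2 = 3.05 m; q_7 = 0.24 × 0.17 × 3.05 = 0.1244 m³/s
w_8 = (25.0 − 23.2)/2 = 0.9 m; q_8 = 0.18 × 0.09 × 0.9 = 0.01458 m³/s
Q = Σ qᵢ = 1.540 m³/s

1.54 m³/s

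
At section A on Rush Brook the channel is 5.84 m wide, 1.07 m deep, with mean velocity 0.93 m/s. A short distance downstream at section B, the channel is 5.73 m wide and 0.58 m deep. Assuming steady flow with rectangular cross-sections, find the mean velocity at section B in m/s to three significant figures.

1.75 m/s

Q = A₁V₁ = (5.84×1.07) × 0.93 = 5.811 m³/s
A₂ = 5.73 × 0.58 = 3.323 m²
V₂ = Q/A₂ = 5.811/3.323 = 1.749 m/s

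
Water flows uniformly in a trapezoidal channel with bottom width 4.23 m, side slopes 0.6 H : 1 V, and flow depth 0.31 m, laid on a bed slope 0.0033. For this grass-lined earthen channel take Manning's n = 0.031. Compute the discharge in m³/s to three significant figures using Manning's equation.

1.08 m³/s

A = (b + z·y)·y = (4.23 + 0.6×0.31)×0.31 = 1.369 m²
P = b + 2y√(1+z²) = 4.23 + 2×0.31×√(1+0.6²) = 4.953 m
R = A/P = 1.369/4.953 = 0.2764 m
Q = (1/n)·A·R^(2/3)·S^(1/2) = (1/0.031) × 1.369 × 0.2764^(2/3) × 0.0033^(1/2) = 1.076 m³/s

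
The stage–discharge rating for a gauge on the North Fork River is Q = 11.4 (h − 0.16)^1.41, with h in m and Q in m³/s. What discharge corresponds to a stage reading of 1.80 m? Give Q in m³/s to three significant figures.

22.9 m³/s

Q = 11.4 × (1.80 − 0.16)^1.41 = 11.4 × 1.64^1.41 = 22.90 m³/s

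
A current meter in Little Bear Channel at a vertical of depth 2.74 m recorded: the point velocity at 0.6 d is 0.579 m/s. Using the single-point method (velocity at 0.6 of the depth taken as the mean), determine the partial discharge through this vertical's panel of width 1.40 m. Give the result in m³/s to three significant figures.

2.22 m³/s

v̄ = v₀.₆ = 0.579 m/s
q = v̄ × d × w = 0.5790 × 2.74 × 1.40 = 2.221 m³/s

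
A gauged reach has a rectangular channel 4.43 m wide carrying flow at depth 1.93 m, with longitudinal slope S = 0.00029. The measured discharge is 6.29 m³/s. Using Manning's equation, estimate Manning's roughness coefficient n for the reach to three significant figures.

A = b·y = 4.43 × 1.93 = 8.550 m²
P = b + 2y = 4.43 + 2×1.93 = 8.290 m
R = A/P = 8.550/8.290 = 1.031 m
n = (1/Q)·A·R^(2/3)·S^(1/2) = (1/6.29) × 8.550 × 1.021 × 0.01703 = 0.02363

0.0236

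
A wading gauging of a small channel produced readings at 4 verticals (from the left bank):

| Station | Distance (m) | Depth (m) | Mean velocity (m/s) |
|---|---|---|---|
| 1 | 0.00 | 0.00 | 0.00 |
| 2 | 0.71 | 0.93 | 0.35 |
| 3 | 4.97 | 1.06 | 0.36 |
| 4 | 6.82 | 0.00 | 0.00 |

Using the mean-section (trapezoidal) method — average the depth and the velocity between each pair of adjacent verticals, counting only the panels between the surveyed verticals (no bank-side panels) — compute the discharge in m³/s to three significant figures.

Panel 1-2: Δb = 0.71 m, d̄ = (0.00+0.93)/2 = 0.465, v̄ = (0.00+0.35)/2 = 0.175 → q = 0.71×0.465×0.175 = 0.05778 m³/s
Panel 2-3: Δb = 4.26 m, d̄ = (0.93+1.06)/2 = 0.995, v̄ = (0.35+0.36)/2 = 0.355 → q = 4.26×0.995×0.355 = 1.505 m³/s
Panel 3-4: Δb = 1.85 m, d̄ = (1.06+0.00)/2 = 0.53, v̄ = (0.36+0.00)/2 = 0.18 → q = 1.85×0.53×0.18 = 0.1765 m³/s
Q = Σ q = 1.739 m³/s

1.74 m³/s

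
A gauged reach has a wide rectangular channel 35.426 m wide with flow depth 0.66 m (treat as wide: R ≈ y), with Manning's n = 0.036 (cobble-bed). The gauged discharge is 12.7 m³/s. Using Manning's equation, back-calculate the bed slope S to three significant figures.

A = b·y = 35.426 × 0.66 = 23.38 m²
Wide channel: R ≈ y = 0.66 m
S = (Q·n / (1·A·R^(2/3)))² = (12.7×0.036 / (1×23.38×0.7580))² = 0.0006654

0.000665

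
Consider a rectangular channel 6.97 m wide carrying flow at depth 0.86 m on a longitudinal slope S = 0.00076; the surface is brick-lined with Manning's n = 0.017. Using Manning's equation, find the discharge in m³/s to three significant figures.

A = b·y = 6.97 × 0.86 = 5.994 m²
P = b + 2y = 6.97 + 2×0.86 = 8.690 m
R = A/P = 5.994/8.690 = 0.6898 m
Q = (1/n)·A·R^(2/3)·S^(1/2) = (1/0.017) × 5.994 × 0.6898^(2/3) × 0.00076^(1/2) = 7.589 m³/s

7.59 m³/s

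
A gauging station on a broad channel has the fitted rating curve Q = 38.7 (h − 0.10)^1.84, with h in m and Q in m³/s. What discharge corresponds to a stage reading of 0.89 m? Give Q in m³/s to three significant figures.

25.1 m³/s

Q = 38.7 × (0.89 − 0.10)^1.84 = 38.7 × 0.79^1.84 = 25.08 m³/s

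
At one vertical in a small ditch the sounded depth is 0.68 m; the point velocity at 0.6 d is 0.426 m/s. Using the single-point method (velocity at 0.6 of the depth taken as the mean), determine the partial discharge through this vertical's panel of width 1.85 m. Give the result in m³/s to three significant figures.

v̄ = v₀.₆ = 0.426 m/s
q = v̄ × d × w = 0.4260 × 0.68 × 1.85 = 0.5359 m³/s

0.536 m³/s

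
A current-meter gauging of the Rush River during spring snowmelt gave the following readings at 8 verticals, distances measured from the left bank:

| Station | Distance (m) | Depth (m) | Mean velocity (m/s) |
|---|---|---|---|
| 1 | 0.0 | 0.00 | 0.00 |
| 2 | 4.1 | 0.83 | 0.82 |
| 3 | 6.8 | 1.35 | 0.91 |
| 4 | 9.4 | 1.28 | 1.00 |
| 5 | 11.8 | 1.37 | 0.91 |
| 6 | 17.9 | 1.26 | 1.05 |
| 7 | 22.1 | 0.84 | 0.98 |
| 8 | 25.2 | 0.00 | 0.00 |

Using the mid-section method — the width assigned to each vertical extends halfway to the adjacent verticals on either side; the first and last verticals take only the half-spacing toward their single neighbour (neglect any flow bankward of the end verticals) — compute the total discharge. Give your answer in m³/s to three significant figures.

23.9 m³/s

w_2 = (6.8 − 0.0)/2 = 3.4 m; q_2 = 0.82 × 0.83 × 3.4 = 2.314 m³/s
w_3 = (9.4 − 4.1)/2 = 2.65 m; q_3 = 0.91 × 1.35 × 2.65 = 3.256 m³/s
w_4 = (11.8 − 6.8)/2 = 2.5 m; q_4 = 1.00 × 1.28 × 2.5 = 3.200 m³/s
w_5 = (17.9 − 9.4)/2 = 4.25 m; q_5 = 0.91 × 1.37 × 4.25 = 5.298 m³/s
w_6 = (22.1 − 11.8)/2 = 5.15 m; q_6 = 1.05 × 1.26 × 5.15 = 6.813 m³/s
w_7 = (25.2 − 17.9)/2 = 3.65 m; q_7 = 0.98 × 0.84 × 3.65 = 3.005 m³/s
Stations 1, 8 contribute zero (depth or velocity is 0).
Q = Σ qᵢ = 23.89 m³/s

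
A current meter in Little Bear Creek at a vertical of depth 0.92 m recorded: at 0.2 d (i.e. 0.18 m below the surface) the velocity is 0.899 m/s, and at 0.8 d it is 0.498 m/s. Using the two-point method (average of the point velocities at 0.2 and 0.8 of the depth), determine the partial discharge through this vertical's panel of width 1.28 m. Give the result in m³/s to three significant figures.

0.823 m³/s

v̄ = (0.899 + 0.498) / 2 = 0.6985 m/s
q = v̄ × d × w = 0.6985 × 0.92 × 1.28 = 0.8226 m³/s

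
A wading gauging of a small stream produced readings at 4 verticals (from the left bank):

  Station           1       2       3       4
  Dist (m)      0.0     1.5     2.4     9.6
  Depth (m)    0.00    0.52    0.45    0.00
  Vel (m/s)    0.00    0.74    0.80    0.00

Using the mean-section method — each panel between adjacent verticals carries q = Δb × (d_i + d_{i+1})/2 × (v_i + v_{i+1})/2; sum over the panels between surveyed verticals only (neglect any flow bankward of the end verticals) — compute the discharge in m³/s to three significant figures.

Panel 1-2: Δb = 1.5 m, d̄ = (0.00+0.52)/2 = 0.26, v̄ = (0.00+0.74)/2 = 0.37 → q = 1.5×0.26×0.37 = 0.1443 m³/s
Panel 2-3: Δb = 0.9 m, d̄ = (0.52+0.45)/2 = 0.485, v̄ = (0.74+0.80)/2 = 0.77 → q = 0.9×0.485×0.77 = 0.3361 m³/s
Panel 3-4: Δb = 7.2 m, d̄ = (0.45+0.00)/2 = 0.225, v̄ = (0.80+0.00)/2 = 0.4 → q = 7.2×0.225×0.4 = 0.6480 m³/s
Q = Σ q = 1.128 m³/s

1.13 m³/s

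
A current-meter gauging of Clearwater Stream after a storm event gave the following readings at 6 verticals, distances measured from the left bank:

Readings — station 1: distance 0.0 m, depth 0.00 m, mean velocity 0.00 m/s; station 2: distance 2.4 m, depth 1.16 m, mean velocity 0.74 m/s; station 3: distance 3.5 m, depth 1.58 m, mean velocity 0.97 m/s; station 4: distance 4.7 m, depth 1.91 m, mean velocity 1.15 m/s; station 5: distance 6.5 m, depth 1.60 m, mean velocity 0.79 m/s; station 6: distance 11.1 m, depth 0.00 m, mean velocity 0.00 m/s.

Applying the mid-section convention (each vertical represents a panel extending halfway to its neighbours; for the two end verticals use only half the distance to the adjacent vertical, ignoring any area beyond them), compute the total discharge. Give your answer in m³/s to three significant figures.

w_2 = (3.5 − 0.0)/2 = 1.75 m; q_2 = 0.74 × 1.16 × 1.75 = 1.502 m³/s
w_3 = (4.7 − 2.4)/2 = 1.15 m; q_3 = 0.97 × 1.58 × 1.15 = 1.762 m³/s
w_4 = (6.5 − 3.5)/2 = 1.5 m; q_4 = 1.15 × 1.91 × 1.5 = 3.295 m³/s
w_5 = (11.1 − 4.7)/2 = 3.2 m; q_5 = 0.79 × 1.60 × 3.2 = 4.045 m³/s
Stations 1, 6 contribute zero (depth or velocity is 0).
Q = Σ qᵢ = 10.60 m³/s

10.6 m³/s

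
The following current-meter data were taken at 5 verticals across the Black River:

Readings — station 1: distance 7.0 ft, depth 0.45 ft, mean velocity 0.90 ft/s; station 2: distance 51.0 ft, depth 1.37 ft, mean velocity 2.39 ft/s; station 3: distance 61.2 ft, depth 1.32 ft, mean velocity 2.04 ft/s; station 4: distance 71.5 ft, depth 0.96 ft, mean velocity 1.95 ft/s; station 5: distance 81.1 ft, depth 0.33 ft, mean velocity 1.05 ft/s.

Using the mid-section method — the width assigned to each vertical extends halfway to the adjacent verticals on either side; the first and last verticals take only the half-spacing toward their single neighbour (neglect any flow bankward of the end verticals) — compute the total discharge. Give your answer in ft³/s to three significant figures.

146 ft³/s

w_1 = (51.0 − 7.0)/2 = 22 ft; q_1 = 0.90 × 0.45 × 22 = 8.910 ft³/s
w_2 = (61.2 − 7.0)/2 = 27.1 ft; q_2 = 2.39 × 1.37 × 27.1 = 88.73 ft³/s
w_3 = (71.5 − 51.0)/2 = 10.25 ft; q_3 = 2.04 × 1.32 × 10.25 = 27.60 ft³/s
w_4 = (81.1 − 61.2)/2 = 9.95 ft; q_4 = 1.95 × 0.96 × 9.95 = 18.63 ft³/s
w_5 = (81.1 − 71.5)/2 = 4.8 ft; q_5 = 1.05 × 0.33 × 4.8 = 1.663 ft³/s
Q = Σ qᵢ = 145.5 ft³/s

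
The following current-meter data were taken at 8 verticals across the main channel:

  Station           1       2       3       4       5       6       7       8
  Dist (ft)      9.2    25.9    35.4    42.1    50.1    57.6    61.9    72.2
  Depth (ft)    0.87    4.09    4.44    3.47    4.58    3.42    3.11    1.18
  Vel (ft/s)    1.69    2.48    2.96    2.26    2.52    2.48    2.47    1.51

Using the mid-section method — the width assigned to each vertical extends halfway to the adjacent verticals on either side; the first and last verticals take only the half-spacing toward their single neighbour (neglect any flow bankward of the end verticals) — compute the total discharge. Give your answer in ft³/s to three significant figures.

514 ft³/s

w_1 = (25.9 − 9.2)/2 = 8.35 ft; q_1 = 1.69 × 0.87 × 8.35 = 12.28 ft³/s
w_2 = (35.4 − 9.2)/2 = 13.1 ft; q_2 = 2.48 × 4.09 × 13.1 = 132.9 ft³/s
w_3 = (42.1 − 25.9)/2 = 8.1 ft; q_3 = 2.96 × 4.44 × 8.1 = 106.5 ft³/s
w_4 = (50.1 − 35.4)/2 = 7.35 ft; q_4 = 2.26 × 3.47 × 7.35 = 57.64 ft³/s
w_5 = (57.6 − 42.1)/2 = 7.75 ft; q_5 = 2.52 × 4.58 × 7.75 = 89.45 ft³/s
w_6 = (61.9 − 50.1)/2 = 5.9 ft; q_6 = 2.48 × 3.42 × 5.9 = 50.04 ft³/s
w_7 = (72.2 − 57.6)/2 = 7.3 ft; q_7 = 2.47 × 3.11 × 7.3 = 56.08 ft³/s
w_8 = (72.2 − 61.9)/2 = 5.15 ft; q_8 = 1.51 × 1.18 × 5.15 = 9.176 ft³/s
Q = Σ qᵢ = 514.0 ft³/s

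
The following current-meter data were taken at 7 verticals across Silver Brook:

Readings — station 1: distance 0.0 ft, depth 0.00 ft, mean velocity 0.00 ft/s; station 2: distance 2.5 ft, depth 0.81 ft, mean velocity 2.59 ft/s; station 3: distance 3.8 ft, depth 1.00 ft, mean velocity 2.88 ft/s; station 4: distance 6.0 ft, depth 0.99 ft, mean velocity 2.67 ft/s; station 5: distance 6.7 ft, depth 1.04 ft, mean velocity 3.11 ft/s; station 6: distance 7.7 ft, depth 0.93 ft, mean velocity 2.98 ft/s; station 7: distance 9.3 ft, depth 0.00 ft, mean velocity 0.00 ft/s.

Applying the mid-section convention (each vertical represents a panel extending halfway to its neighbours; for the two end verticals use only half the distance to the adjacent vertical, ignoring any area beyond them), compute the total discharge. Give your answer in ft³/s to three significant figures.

19.2 ft³/s

w_2 = (3.8 − 0.0)/2 = 1.9 ft; q_2 = 2.59 × 0.81 × 1.9 = 3.986 ft³/s
w_3 = (6.0 − 2.5)/2 = 1.75 ft; q_3 = 2.88 × 1.00 × 1.75 = 5.040 ft³/s
w_4 = (6.7 − 3.8)/2 = 1.45 ft; q_4 = 2.67 × 0.99 × 1.45 = 3.833 ft³/s
w_5 = (7.7 − 6.0)/2 = 0.85 ft; q_5 = 3.11 × 1.04 × 0.85 = 2.749 ft³/s
w_6 = (9.3 − 6.7)/2 = 1.3 ft; q_6 = 2.98 × 0.93 × 1.3 = 3.603 ft³/s
Stations 1, 7 contribute zero (depth or velocity is 0).
Q = Σ qᵢ = 19.21 ft³/s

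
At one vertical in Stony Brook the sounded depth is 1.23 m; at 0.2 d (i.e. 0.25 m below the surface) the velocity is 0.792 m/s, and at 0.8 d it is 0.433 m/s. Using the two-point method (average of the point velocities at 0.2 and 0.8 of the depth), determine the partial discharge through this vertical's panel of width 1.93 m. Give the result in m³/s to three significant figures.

v̄ = (0.792 + 0.433) / 2 = 0.6125 m/s
q = v̄ × d × w = 0.6125 × 1.23 × 1.93 = 1.454 m³/s

1.45 m³/s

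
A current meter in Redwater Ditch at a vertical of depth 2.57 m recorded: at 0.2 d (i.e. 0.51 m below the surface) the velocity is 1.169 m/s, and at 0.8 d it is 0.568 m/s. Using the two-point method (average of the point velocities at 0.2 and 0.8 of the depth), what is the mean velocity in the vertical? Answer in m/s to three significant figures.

0.869 m/s

v̄ = (1.169 + 0.568) / 2 = 0.8685 m/s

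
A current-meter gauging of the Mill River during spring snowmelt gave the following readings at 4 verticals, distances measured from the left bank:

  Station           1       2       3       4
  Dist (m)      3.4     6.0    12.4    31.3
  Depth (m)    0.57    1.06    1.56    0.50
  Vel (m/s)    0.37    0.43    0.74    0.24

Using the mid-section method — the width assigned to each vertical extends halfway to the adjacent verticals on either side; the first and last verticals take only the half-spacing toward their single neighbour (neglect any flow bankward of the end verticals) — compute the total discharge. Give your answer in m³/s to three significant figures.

w_1 = (6.0 − 3.4)/2 = 1.3 m; q_1 = 0.37 × 0.57 × 1.3 = 0.2742 m³/s
w_2 = (12.4 − 3.4)/2 = 4.5 m; q_2 = 0.43 × 1.06 × 4.5 = 2.051 m³/s
w_3 = (31.3 − 6.0)/2 = 12.65 m; q_3 = 0.74 × 1.56 × 12.65 = 14.60 m³/s
w_4 = (31.3 − 12.4)/2 = 9.45 m; q_4 = 0.24 × 0.50 × 9.45 = 1.134 m³/s
Q = Σ qᵢ = 18.06 m³/s

18.1 m³/s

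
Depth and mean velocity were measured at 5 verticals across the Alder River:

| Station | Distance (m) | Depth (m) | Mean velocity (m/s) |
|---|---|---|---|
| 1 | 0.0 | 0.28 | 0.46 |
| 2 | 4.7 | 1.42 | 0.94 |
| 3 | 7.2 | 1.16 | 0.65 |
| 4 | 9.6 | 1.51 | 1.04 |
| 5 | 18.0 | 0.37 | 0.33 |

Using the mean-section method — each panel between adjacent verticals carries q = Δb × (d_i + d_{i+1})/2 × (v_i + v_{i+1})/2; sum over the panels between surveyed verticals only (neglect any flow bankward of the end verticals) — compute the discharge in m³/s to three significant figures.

Panel 1-2: Δb = 4.7 m, d̄ = (0.28+1.42)/2 = 0.85, v̄ = (0.46+0.94)/2 = 0.7 → q = 4.7×0.85×0.7 = 2.797 m³/s
Panel 2-3: Δb = 2.5 m, d̄ = (1.42+1.16)/2 = 1.29, v̄ = (0.94+0.65)/2 = 0.795 → q = 2.5×1.29×0.795 = 2.564 m³/s
Panel 3-4: Δb = 2.4 m, d̄ = (1.16+1.51)/2 = 1.335, v̄ = (0.65+1.04)/2 = 0.845 → q = 2.4×1.335×0.845 = 2.707 m³/s
Panel 4-5: Δb = 8.4 m, d̄ = (1.51+0.37)/2 = 0.94, v̄ = (1.04+0.33)/2 = 0.685 → q = 8.4×0.94×0.685 = 5.409 m³/s
Q = Σ q = 13.48 m³/s

13.5 m³/s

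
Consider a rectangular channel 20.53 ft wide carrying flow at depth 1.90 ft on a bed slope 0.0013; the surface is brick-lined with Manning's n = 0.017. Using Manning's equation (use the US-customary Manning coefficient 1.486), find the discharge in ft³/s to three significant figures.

A = b·y = 20.53 × 1.90 = 39.01 ft²
P = b + 2y = 20.53 + 2×1.90 = 24.33 ft
R = A/P = 39.01/24.33 = 1.603 ft
Q = (1.486/n)·A·R^(2/3)·S^(1/2) = (1.486/0.017) × 39.01 × 1.603^(2/3) × 0.0013^(1/2) = 168.4 ft³/s

168 ft³/s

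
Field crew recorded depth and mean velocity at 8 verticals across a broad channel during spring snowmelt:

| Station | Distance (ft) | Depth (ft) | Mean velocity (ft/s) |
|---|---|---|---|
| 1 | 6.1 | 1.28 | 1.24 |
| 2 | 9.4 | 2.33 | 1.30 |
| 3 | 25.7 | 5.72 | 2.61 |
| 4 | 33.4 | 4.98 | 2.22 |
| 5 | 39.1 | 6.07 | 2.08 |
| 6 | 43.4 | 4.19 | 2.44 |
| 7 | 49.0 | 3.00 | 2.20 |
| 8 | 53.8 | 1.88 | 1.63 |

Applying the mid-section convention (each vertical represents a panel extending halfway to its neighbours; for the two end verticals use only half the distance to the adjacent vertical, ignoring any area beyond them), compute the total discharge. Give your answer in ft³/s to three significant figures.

w_1 = (9.4 − 6.1)/2 = 1.65 ft; q_1 = 1.24 × 1.28 × 1.65 = 2.619 ft³/s
w_2 = (25.7 − 6.1)/2 = 9.8 ft; q_2 = 1.30 × 2.33 × 9.8 = 29.68 ft³/s
w_3 = (33.4 − 9.4)/2 = 12 ft; q_3 = 2.61 × 5.72 × 12 = 179.2 ft³/s
w_4 = (39.1 − 25.7)/2 = 6.7 ft; q_4 = 2.22 × 4.98 × 6.7 = 74.07 ft³/s
w_5 = (43.4 − 33.4)/2 = 5 ft; q_5 = 2.08 × 6.07 × 5 = 63.13 ft³/s
w_6 = (49.0 − 39.1)/2 = 4.95 ft; q_6 = 2.44 × 4.19 × 4.95 = 50.61 ft³/s
w_7 = (53.8 − 43.4)/2 = 5.2 ft; q_7 = 2.20 × 3.00 × 5.2 = 34.32 ft³/s
w_8 = (53.8 − 49.0)/2 = 2.4 ft; q_8 = 1.63 × 1.88 × 2.4 = 7.355 ft³/s
Q = Σ qᵢ = 440.9 ft³/s

441 ft³/s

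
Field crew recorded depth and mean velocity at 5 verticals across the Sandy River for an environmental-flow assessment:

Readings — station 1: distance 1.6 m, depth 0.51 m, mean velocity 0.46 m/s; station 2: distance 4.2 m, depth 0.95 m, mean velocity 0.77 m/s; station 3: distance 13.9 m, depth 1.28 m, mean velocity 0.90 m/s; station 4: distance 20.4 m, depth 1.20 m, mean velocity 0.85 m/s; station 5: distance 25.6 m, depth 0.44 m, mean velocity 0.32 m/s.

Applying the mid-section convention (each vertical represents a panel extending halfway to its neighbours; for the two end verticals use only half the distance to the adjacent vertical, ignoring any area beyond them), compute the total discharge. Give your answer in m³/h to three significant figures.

w_1 = (4.2 − 1.6)/2 = 1.3 m; q_1 = 0.46 × 0.51 × 1.3 = 0.3050 m³/s
w_2 = (13.9 − 1.6)/2 = 6.15 m; q_2 = 0.77 × 0.95 × 6.15 = 4.499 m³/s
w_3 = (20.4 − 4.2)/2 = 8.1 m; q_3 = 0.90 × 1.28 × 8.1 = 9.331 m³/s
w_4 = (25.6 − 13.9)/2 = 5.85 m; q_4 = 0.85 × 1.20 × 5.85 = 5.967 m³/s
w_5 = (25.6 − 20.4)/2 = 2.6 m; q_5 = 0.32 × 0.44 × 2.6 = 0.3661 m³/s
Q = Σ qᵢ = 20.47 m³/s
= 20.47 × 3600 = 73680 m³/h

73700 m³/h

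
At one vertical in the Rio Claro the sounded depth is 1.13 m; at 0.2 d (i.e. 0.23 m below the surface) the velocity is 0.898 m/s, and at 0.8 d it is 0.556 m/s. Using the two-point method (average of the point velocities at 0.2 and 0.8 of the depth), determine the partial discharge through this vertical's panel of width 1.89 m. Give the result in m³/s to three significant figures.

1.55 m³/s

v̄ = (0.898 + 0.556) / 2 = 0.7270 m/s
q = v̄ × d × w = 0.7270 × 1.13 × 1.89 = 1.553 m³/s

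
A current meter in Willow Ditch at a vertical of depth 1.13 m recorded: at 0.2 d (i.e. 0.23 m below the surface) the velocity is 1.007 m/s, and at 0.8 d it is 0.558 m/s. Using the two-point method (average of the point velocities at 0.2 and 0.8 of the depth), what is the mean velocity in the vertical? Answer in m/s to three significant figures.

0.783 m/s

v̄ = (1.007 + 0.558) / 2 = 0.7825 m/s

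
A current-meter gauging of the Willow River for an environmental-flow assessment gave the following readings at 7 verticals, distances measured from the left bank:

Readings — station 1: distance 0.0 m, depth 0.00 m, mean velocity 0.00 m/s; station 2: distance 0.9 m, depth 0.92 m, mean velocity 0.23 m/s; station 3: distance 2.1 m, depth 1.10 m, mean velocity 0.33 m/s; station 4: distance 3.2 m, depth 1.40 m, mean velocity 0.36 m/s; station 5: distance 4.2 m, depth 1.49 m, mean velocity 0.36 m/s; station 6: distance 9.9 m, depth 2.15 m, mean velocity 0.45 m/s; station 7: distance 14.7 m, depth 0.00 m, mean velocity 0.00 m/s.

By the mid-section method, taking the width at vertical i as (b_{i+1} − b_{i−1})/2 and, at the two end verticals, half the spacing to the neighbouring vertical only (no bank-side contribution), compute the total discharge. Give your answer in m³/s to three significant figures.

w_2 = (2.1 − 0.0)/2 = 1.05 m; q_2 = 0.23 × 0.92 × 1.05 = 0.2222 m³/s
w_3 = (3.2 − 0.9)/2 = 1.15 m; q_3 = 0.33 × 1.10 × 1.15 = 0.4175 m³/s
w_4 = (4.2 − 2.1)/2 = 1.05 m; q_4 = 0.36 × 1.40 × 1.05 = 0.5292 m³/s
w_5 = (9.9 − 3.2)/2 = 3.35 m; q_5 = 0.36 × 1.49 × 3.35 = 1.797 m³/s
w_6 = (14.7 − 4.2)/2 = 5.25 m; q_6 = 0.45 × 2.15 × 5.25 = 5.079 m³/s
Stations 1, 7 contribute zero (depth or velocity is 0).
Q = Σ qᵢ = 8.045 m³/s

8.05 m³/s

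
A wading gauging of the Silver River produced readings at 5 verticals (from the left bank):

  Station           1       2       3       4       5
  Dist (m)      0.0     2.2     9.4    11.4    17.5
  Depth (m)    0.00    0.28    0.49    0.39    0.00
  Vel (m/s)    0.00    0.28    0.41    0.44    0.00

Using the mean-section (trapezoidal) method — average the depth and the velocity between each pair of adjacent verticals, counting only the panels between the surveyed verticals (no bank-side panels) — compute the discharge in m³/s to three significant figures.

Panel 1-2: Δb = 2.2 m, d̄ = (0.00+0.28)/2 = 0.14, v̄ = (0.00+0.28)/2 = 0.14 → q = 2.2×0.14×0.14 = 0.04312 m³/s
Panel 2-3: Δb = 7.2 m, d̄ = (0.28+0.49)/2 = 0.385, v̄ = (0.28+0.41)/2 = 0.345 → q = 7.2×0.385×0.345 = 0.9563 m³/s
Panel 3-4: Δb = 2 m, d̄ = (0.49+0.39)/2 = 0.44, v̄ = (0.41+0.44)/2 = 0.425 → q = 2×0.44×0.425 = 0.3740 m³/s
Panel 4-5: Δb = 6.1 m, d̄ = (0.39+0.00)/2 = 0.195, v̄ = (0.44+0.00)/2 = 0.22 → q = 6.1×0.195×0.22 = 0.2617 m³/s
Q = Σ q = 1.635 m³/s

1.64 m³/s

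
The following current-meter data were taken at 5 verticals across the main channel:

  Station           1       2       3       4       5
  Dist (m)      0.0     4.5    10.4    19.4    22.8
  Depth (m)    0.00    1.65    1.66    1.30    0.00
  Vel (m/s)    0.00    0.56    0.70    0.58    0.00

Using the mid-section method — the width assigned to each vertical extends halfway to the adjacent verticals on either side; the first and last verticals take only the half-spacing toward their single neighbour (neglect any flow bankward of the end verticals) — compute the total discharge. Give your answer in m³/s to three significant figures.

w_2 = (10.4 − 0.0)/2 = 5.2 m; q_2 = 0.56 × 1.65 × 5.2 = 4.805 m³/s
w_3 = (19.4 − 4.5)/2 = 7.45 m; q_3 = 0.70 × 1.66 × 7.45 = 8.657 m³/s
w_4 = (22.8 − 10.4)/2 = 6.2 m; q_4 = 0.58 × 1.30 × 6.2 = 4.675 m³/s
Stations 1, 5 contribute zero (depth or velocity is 0).
Q = Σ qᵢ = 18.14 m³/s

18.1 m³/s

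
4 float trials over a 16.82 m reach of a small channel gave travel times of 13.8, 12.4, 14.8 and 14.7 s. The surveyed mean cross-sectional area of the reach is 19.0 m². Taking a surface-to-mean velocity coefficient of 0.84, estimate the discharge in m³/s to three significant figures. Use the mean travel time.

t̄ = (13.8 + 12.4 + 14.8 + 14.7) / 4 = 13.925 s
v_surface = L / t̄ = 16.82 / 13.925 = 1.208 m/s
v_mean = 0.84 × 1.208 = 1.015 m/s
Q = A × v_mean = 19.0 × 1.015 = 19.28 m³/s

19.3 m³/s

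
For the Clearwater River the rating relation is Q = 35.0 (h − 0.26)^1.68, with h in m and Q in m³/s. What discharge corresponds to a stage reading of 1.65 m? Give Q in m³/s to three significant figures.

Q = 35.0 × (1.65 − 0.26)^1.68 = 35.0 × 1.39^1.68 = 60.86 m³/s

60.9 m³/s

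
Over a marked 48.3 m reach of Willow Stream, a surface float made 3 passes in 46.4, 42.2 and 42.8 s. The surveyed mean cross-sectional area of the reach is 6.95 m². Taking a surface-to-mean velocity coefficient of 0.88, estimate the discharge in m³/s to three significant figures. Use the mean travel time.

t̄ = (46.4 + 42.2 + 42.8) / 3 = 43.8 s
v_surface = L / t̄ = 48.3 / 43.8 = 1.103 m/s
v_mean = 0.88 × 1.103 = 0.9704 m/s
Q = A × v_mean = 6.95 × 0.9704 = 6.744 m³/s

6.74 m³/s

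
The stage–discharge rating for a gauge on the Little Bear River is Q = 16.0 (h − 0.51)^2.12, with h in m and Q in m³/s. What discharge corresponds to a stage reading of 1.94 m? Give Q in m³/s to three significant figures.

Q = 16.0 × (1.94 − 0.51)^2.12 = 16.0 × 1.43^2.12 = 34.15 m³/s

34.2 m³/s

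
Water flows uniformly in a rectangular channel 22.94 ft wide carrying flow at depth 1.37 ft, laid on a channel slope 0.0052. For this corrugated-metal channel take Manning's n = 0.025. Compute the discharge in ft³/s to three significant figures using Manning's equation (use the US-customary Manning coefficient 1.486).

154 ft³/s

A = b·y = 22.94 × 1.37 = 31.43 ft²
P = b + 2y = 22.94 + 2×1.37 = 25.68 ft
R = A/P = 31.43/25.68 = 1.224 ft
Q = (1.486/n)·A·R^(2/3)·S^(1/2) = (1.486/0.025) × 31.43 × 1.224^(2/3) × 0.0052^(1/2) = 154.1 ft³/s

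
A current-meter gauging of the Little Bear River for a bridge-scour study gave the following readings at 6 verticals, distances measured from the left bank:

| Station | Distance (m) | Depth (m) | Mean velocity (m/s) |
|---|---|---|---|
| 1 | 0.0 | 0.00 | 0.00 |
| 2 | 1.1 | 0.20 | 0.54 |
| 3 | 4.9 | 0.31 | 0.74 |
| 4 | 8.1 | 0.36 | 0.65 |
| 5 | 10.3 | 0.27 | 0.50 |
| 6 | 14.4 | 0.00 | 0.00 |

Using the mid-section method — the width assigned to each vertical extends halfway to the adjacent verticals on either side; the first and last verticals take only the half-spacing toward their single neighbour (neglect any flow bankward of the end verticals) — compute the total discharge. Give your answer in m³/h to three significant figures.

7650 m³/h

w_2 = (4.9 − 0.0)/2 = 2.45 m; q_2 = 0.54 × 0.20 × 2.45 = 0.2646 m³/s
w_3 = (8.1 − 1.1)/2 = 3.5 m; q_3 = 0.74 × 0.31 × 3.5 = 0.8029 m³/s
w_4 = (10.3 − 4.9)/2 = 2.7 m; q_4 = 0.65 × 0.36 × 2.7 = 0.6318 m³/s
w_5 = (14.4 − 8.1)/2 = 3.15 m; q_5 = 0.50 × 0.27 × 3.15 = 0.4253 m³/s
Stations 1, 6 contribute zero (depth or velocity is 0).
Q = Σ qᵢ = 2.125 m³/s
= 2.125 × 3600 = 7648 m³/h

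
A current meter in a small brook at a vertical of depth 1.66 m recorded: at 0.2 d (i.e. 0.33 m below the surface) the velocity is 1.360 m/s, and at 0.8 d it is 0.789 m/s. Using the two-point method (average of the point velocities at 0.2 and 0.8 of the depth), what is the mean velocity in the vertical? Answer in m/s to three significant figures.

v̄ = (1.360 + 0.789) / 2 = 1.075 m/s

1.07 m/s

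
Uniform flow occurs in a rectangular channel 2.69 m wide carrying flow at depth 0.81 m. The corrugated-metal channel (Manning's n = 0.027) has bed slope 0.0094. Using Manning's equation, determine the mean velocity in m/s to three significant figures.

2.28 m/s

A = b·y = 2.69 × 0.81 = 2.179 m²
P = b + 2y = 2.69 + 2×0.81 = 4.310 m
R = A/P = 2.179/4.310 = 0.5055 m
Q = (1/n)·A·R^(2/3)·S^(1/2) = (1/0.027) × 2.179 × 0.5055^(2/3) × 0.0094^(1/2) = 4.965 m³/s
V = Q/A = 4.965/2.179 = 2.279 m/s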